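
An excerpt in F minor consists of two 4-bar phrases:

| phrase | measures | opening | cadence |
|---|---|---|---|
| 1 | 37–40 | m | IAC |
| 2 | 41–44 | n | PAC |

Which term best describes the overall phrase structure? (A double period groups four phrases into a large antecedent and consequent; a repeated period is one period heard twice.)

Phrase 1 ends with an imperfect authentic cadence (weaker) and phrase 2 with a perfect authentic cadence (stronger): antecedent + consequent = a period.
The two phrases open with different material (m / n), so the period is contrasting.

contrasting period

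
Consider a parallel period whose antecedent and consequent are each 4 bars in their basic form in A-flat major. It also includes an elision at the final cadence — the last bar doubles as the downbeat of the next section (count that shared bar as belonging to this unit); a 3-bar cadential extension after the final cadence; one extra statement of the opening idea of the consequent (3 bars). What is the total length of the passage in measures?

14 measures

Basic parallel period: 4 + 4 = 8 bars.
8 (basic form) + 3 (cadential extension) + 3 (extra statement) = 14.
The elision shares a bar with the next section but does not change this unit's count.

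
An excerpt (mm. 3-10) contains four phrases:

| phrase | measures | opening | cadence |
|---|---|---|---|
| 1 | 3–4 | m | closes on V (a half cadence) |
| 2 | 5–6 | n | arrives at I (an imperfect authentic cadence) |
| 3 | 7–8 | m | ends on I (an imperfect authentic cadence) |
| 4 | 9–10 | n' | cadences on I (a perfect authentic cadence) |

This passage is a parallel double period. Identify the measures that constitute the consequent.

measures 7–10

In a double period the four phrases pair into a large antecedent (phrases 1–2, ending imperfect authentic cadence) and a large consequent (phrases 3–4, ending perfect authentic cadence). The consequent spans mm. 7–10.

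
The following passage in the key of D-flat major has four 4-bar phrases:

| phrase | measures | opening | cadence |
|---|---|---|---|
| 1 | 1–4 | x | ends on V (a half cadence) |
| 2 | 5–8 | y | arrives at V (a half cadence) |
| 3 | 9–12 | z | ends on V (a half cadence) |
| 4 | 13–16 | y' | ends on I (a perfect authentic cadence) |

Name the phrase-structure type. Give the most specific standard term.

contrasting double period

Four phrases in two halves: the first half (mm. 1-8) ends with a half cadence, the second (measures 9–16) with a perfect authentic cadence — a large antecedent–consequent pair, i.e. a double period.
Phrase 3 begins with different material from phrase 1, making it contrasting.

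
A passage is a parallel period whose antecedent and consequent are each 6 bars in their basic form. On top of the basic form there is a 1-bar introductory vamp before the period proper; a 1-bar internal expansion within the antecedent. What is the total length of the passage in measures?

Basic parallel period: 6 + 6 = 12 bars.
12 (basic form) + 1 (introduction) + 1 (internal expansion) = 14.

14 measures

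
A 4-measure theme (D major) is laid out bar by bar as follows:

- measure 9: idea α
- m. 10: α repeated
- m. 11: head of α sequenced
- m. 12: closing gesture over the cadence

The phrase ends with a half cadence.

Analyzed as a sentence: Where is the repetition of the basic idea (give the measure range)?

The presentation of a sentence is the basic idea (measure 9) plus its repetition (m. 10); the repetition of the basic idea is therefore bar 10.

measures 10–10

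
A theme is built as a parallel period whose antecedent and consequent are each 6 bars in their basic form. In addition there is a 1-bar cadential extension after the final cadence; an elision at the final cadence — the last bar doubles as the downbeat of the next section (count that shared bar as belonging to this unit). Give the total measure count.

13 measures

Basic parallel period: 6 + 6 = 12 bars.
12 (basic form) + 1 (cadential extension) = 13.
The elision shares a bar with the next section but does not change this unit's count.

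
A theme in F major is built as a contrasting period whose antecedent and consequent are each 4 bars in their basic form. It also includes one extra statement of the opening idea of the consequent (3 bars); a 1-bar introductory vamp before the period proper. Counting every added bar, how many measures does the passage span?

Basic contrasting period: 4 + 4 = 8 bars.
8 (basic form) + 3 (extra statement) + 1 (introduction) = 12.

12 measures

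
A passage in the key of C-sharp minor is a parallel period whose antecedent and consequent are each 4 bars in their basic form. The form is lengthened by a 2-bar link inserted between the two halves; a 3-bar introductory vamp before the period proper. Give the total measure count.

13 measures

Basic parallel period: 4 + 4 = 8 bars.
8 (basic form) + 2 (link) + 3 (introduction) = 13.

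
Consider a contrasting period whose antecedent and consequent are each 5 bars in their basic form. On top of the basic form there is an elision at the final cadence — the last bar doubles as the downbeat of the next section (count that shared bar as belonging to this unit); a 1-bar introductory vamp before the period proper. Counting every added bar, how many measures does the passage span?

Basic contrasting period: 5 + 5 = 10 bars.
10 (basic form) + 1 (introduction) = 11.
The elision shares a bar with the next section but does not change this unit's count.

11 measures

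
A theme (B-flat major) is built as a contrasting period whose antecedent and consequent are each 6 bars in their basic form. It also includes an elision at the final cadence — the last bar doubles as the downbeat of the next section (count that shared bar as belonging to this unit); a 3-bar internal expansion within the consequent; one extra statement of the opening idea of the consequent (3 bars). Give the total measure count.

Basic contrasting period: 6 + 6 = 12 bars.
12 (basic form) + 3 (internal expansion) + 3 (extra statement) = 18.
The elision shares a bar with the next section but does not change this unit's count.

18 measures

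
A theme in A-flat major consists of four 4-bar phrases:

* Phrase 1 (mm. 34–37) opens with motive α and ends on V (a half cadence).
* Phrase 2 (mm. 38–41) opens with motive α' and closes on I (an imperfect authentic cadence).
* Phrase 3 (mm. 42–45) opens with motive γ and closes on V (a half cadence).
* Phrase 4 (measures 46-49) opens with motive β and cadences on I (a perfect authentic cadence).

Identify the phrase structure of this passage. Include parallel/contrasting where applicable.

Four phrases in two halves: the first half (mm. 34-41) ends with an imperfect authentic cadence, the second (bars 42–49) with a perfect authentic cadence — a large antecedent–consequent pair, i.e. a double period.
Phrase 3 begins with different material from phrase 1, making it contrasting.

contrasting double period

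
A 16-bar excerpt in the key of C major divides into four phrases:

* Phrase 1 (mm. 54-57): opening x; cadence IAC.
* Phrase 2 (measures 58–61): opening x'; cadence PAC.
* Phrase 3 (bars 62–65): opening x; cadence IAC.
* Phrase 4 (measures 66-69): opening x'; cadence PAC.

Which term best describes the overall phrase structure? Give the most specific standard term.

The cadence pattern IAC–PAC–IAC–PAC is weak–strong twice, and phrases 3–4 restate phrases 1–2: a period heard twice, not a double period (which would end weakly at phrase 2).

repeated period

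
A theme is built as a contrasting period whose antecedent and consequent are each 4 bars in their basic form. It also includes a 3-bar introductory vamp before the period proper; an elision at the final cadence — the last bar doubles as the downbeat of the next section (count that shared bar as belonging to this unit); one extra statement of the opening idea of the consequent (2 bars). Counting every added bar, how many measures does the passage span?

Basic contrasting period: 4 + 4 = 8 bars.
8 (basic form) + 3 (introduction) + 2 (extra statement) = 13.
The elision shares a bar with the next section but does not change this unit's count.

13 measures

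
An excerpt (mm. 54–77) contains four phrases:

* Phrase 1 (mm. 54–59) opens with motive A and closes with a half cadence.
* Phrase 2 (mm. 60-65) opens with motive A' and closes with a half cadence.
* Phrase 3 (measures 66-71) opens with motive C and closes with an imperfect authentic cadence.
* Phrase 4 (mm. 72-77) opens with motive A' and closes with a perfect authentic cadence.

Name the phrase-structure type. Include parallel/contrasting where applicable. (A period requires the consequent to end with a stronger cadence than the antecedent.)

Four phrases in two halves: the first half (mm. 54–65) ends with a half cadence, the second (measures 66–77) with a perfect authentic cadence — a large antecedent–consequent pair, i.e. a double period.
Phrase 3 begins with different material from phrase 1, making it contrasting.

contrasting double period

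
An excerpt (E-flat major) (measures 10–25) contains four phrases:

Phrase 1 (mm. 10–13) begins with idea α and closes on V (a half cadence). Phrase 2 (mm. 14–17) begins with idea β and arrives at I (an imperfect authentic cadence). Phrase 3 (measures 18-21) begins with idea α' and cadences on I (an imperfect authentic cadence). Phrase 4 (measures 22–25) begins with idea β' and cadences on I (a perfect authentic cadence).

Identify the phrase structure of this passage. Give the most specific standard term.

Four phrases in two halves: the first half (mm. 10–17) ends with an imperfect authentic cadence, the second (mm. 18–25) with a perfect authentic cadence — a large antecedent–consequent pair, i.e. a double period.
Phrase 3 begins with the same material as phrase 1, making it parallel.

parallel double period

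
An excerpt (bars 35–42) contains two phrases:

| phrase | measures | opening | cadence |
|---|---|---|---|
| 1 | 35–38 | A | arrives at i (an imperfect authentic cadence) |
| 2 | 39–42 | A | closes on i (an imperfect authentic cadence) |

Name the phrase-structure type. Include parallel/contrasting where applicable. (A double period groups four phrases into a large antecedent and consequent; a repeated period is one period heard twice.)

repeated phrase

Both phrases have the same opening (A) and the same cadence (imperfect authentic cadence): the second is a restatement, not a consequent, so this is a repeated phrase rather than a period.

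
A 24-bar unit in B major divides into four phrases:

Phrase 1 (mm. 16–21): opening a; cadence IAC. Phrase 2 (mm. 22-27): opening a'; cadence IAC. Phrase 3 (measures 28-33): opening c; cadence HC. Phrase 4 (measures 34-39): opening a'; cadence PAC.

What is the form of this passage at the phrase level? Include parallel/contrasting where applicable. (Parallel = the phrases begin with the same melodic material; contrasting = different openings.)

Four phrases in two halves: the first half (mm. 16–27) ends with an imperfect authentic cadence, the second (measures 28–39) with a perfect authentic cadence — a large antecedent–consequent pair, i.e. a double period.
Phrase 3 begins with different material from phrase 1, making it contrasting.

contrasting double period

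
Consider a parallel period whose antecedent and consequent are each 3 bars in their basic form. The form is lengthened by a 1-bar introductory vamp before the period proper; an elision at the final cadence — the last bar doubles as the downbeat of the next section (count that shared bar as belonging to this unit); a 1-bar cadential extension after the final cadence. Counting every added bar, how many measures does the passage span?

8 measures

Basic parallel period: 3 + 3 = 6 bars.
6 (basic form) + 1 (introduction) + 1 (cadential extension) = 8.
The elision shares a bar with the next section but does not change this unit's count.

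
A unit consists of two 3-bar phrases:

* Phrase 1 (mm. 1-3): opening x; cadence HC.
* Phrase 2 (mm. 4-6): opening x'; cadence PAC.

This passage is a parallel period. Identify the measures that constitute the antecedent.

The antecedent is the phrase ending with the weaker cadence (half cadence, phrase 1) and the consequent the one ending more conclusively (perfect authentic cadence, phrase 2); the antecedent is mm. 1–3.

measures 1–3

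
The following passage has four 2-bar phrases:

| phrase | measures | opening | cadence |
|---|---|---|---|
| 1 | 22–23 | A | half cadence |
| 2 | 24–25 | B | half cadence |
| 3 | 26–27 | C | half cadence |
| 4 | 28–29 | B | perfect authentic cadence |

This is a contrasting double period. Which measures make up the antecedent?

In a double period the first pair of phrases (ending half cadence) is the large antecedent and the second pair (ending perfect authentic cadence) is the large consequent; the antecedent is measures 22–25.

measures 22–25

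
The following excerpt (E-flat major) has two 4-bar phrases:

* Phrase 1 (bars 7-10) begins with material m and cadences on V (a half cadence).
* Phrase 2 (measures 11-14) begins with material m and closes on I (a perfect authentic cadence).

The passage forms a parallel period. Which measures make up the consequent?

measures 11–14

The antecedent is the phrase ending with the weaker cadence (half cadence, phrase 1) and the consequent the one ending more conclusively (perfect authentic cadence, phrase 2); the consequent is bars 11-14.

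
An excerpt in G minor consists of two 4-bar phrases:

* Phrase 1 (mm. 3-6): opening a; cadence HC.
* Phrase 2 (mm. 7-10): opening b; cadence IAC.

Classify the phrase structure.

contrasting period

Phrase 1 ends with a half cadence (weaker) and phrase 2 with an imperfect authentic cadence (stronger): antecedent + consequent = a period.
The two phrases open with different material (a / b), so the period is contrasting.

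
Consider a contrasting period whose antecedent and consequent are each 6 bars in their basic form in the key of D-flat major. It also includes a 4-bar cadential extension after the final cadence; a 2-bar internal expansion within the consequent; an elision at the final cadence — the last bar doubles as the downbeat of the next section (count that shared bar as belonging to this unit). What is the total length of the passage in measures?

Basic contrasting period: 6 + 6 = 12 bars.
12 (basic form) + 4 (cadential extension) + 2 (internal expansion) = 18.
The elision shares a bar with the next section but does not change this unit's count.

18 measures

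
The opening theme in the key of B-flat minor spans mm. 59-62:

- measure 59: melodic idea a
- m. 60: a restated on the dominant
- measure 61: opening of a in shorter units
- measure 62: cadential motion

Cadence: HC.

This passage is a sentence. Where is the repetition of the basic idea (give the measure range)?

The presentation of a sentence is the basic idea (measure 59) plus its repetition (measure 60); the repetition of the basic idea is therefore m. 60.

measures 60–60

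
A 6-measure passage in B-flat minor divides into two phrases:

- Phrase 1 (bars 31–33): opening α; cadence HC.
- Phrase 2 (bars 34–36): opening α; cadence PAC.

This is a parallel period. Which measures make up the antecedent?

measures 31–33

The phrase ending with the weaker cadence (half cadence) is the antecedent; the one ending more conclusively (perfect authentic cadence) is the consequent. The antecedent is measures 31–33.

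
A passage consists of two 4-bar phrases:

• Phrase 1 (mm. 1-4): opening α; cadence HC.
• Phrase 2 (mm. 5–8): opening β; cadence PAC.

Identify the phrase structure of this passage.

contrasting period

Phrase 1 ends with a half cadence (weaker) and phrase 2 with a perfect authentic cadence (stronger): antecedent + consequent = a period.
The two phrases open with different material (α / β), so the period is contrasting.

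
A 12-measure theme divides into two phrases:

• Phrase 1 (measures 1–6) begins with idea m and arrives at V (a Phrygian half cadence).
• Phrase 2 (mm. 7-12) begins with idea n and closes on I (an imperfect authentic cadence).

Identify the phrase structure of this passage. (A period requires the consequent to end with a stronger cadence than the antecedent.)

Phrase 1 ends with a Phrygian half cadence (weaker) and phrase 2 with an imperfect authentic cadence (stronger): antecedent + consequent = a period.
The two phrases open with different material (m / n), so the period is contrasting.

contrasting period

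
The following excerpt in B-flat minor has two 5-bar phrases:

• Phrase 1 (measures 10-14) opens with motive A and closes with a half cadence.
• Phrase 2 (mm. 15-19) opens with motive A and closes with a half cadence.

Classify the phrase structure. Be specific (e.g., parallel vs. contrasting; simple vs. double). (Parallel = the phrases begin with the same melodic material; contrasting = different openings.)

repeated phrase

Both phrases have the same opening (A) and the same cadence (half cadence): the second is a restatement, not a consequent, so this is a repeated phrase rather than a period.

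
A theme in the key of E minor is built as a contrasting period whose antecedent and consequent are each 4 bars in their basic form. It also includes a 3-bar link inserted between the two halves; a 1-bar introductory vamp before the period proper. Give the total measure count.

12 measures

Basic contrasting period: 4 + 4 = 8 bars.
8 (basic form) + 3 (link) + 1 (introduction) = 12.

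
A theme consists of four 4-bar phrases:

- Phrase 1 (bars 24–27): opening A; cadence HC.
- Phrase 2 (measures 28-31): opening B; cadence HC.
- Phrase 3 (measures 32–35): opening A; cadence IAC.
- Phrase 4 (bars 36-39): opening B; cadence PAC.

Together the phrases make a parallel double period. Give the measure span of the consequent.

In a double period the first pair of phrases (ending half cadence) is the large antecedent and the second pair (ending perfect authentic cadence) is the large consequent; the consequent is measures 32–39.

measures 32–39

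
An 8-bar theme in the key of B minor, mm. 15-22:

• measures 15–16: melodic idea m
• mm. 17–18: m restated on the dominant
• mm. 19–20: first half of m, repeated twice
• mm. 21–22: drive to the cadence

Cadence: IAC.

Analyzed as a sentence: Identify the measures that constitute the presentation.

The presentation of a sentence is the basic idea (mm. 15-16) plus its repetition (mm. 17-18); the presentation is therefore mm. 15–18.

measures 15–18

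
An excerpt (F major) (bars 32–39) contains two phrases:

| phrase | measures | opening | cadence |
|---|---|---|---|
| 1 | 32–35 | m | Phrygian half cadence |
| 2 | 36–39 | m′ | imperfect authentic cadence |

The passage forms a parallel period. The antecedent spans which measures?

The antecedent is the phrase ending with the weaker cadence (Phrygian half cadence, phrase 1) and the consequent the one ending more conclusively (imperfect authentic cadence, phrase 2); the antecedent is mm. 32–35.

measures 32–35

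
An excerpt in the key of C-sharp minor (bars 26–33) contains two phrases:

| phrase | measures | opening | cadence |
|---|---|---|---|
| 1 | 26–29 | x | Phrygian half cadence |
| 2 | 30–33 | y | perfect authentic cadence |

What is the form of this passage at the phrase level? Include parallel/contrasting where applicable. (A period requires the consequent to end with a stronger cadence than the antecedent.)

contrasting period

Phrase 1 ends with a Phrygian half cadence (weaker) and phrase 2 with a perfect authentic cadence (stronger): antecedent + consequent = a period.
The two phrases open with different material (x / y), so the period is contrasting.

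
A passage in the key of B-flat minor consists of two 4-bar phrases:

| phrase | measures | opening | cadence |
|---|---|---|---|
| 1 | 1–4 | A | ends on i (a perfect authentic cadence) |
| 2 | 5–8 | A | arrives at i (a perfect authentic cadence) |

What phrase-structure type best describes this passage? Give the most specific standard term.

Both phrases have the same opening (A) and the same cadence (perfect authentic cadence): the second is a restatement, not a consequent, so this is a repeated phrase rather than a period.

repeated phrase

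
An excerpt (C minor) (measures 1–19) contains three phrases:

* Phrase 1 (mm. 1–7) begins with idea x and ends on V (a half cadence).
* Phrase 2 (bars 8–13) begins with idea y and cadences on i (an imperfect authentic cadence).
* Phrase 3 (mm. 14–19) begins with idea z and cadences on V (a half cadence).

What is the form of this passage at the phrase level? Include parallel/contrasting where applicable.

phrase group

The final phrase closes with a half cadence, which is not stronger than the preceding imperfect authentic cadence; the 3 phrases lack an overall antecedent–consequent design and so form a phrase group.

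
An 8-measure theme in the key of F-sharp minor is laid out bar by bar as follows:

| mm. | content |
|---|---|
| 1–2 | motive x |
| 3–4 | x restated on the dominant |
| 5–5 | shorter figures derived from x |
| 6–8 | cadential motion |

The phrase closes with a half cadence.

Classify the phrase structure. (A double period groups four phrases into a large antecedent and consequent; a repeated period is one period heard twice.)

sentence

Basic idea (mm. 1–2) + its repetition (bars 3-4) form the presentation; fragmentation and cadence (measures 5–8) form the continuation — the 8-bar whole is a sentence.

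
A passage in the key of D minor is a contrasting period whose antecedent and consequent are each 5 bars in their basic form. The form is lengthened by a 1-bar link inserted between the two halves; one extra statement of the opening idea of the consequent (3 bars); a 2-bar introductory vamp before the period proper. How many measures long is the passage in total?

16 measures

Basic contrasting period: 5 + 5 = 10 bars.
10 (basic form) + 1 (link) + 3 (extra statement) + 2 (introduction) = 16.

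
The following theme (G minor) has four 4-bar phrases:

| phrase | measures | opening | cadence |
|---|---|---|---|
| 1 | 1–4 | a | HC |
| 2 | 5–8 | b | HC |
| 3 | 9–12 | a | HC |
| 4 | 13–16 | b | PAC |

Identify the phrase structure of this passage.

parallel double period

Four phrases in two halves: the first half (measures 1–8) ends with a half cadence, the second (bars 9–16) with a perfect authentic cadence — a large antecedent–consequent pair, i.e. a double period.
Phrase 3 begins with the same material as phrase 1, making it parallel.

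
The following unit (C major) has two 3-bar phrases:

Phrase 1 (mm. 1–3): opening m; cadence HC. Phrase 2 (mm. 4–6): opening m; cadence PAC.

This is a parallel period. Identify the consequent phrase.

The phrase ending with the weaker cadence (half cadence) is the antecedent; the one ending more conclusively (perfect authentic cadence) is the consequent. The consequent is phrase 2.

phrase 2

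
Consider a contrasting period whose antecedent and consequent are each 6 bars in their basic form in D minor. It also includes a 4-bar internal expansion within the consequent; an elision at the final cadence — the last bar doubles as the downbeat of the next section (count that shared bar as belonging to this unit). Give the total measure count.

Basic contrasting period: 6 + 6 = 12 bars.
12 (basic form) + 4 (internal expansion) = 16.
The elision shares a bar with the next section but does not change this unit's count.

16 measures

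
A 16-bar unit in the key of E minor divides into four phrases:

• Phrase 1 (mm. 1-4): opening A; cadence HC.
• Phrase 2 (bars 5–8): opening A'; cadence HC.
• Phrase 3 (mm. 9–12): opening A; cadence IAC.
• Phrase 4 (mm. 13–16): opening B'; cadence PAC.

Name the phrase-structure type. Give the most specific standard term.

Four phrases in two halves: the first half (mm. 1–8) ends with a half cadence, the second (bars 9–16) with a perfect authentic cadence — a large antecedent–consequent pair, i.e. a double period.
Phrase 3 begins with the same material as phrase 1, making it parallel.

parallel double period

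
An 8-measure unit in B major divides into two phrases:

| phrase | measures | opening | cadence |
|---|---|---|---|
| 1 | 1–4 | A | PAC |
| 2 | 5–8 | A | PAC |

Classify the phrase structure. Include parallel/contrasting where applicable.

Both phrases have the same opening (A) and the same cadence (perfect authentic cadence): the second is a restatement, not a consequent, so this is a repeated phrase rather than a period.

repeated phrase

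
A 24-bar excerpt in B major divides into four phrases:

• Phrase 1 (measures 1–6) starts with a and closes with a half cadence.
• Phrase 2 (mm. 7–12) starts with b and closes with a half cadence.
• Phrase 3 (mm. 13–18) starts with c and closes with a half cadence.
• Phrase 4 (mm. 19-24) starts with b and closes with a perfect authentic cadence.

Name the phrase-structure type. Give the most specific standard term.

contrasting double period

Four phrases in two halves: the first half (mm. 1-12) ends with a half cadence, the second (measures 13–24) with a perfect authentic cadence — a large antecedent–consequent pair, i.e. a double period.
Phrase 3 begins with different material from phrase 1, making it contrasting.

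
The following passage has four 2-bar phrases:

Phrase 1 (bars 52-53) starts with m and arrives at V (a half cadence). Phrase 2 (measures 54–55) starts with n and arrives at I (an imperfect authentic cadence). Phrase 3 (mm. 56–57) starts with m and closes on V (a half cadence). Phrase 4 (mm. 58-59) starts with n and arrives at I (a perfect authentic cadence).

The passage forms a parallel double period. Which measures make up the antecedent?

measures 52–55

In a double period the first pair of phrases (ending imperfect authentic cadence) is the large antecedent and the second pair (ending perfect authentic cadence) is the large consequent; the antecedent is measures 52–55.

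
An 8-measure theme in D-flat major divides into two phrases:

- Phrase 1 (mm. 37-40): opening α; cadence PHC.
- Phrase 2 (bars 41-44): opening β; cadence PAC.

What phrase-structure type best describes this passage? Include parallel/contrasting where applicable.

Phrase 1 ends with a Phrygian half cadence (weaker) and phrase 2 with a perfect authentic cadence (stronger): antecedent + consequent = a period.
The two phrases open with different material (α / β), so the period is contrasting.

contrasting period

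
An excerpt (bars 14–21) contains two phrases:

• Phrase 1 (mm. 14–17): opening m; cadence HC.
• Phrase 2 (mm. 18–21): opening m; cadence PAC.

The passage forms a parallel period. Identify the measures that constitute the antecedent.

The antecedent is the phrase ending with the weaker cadence (half cadence, phrase 1) and the consequent the one ending more conclusively (perfect authentic cadence, phrase 2); the antecedent is mm. 14–17.

measures 14–17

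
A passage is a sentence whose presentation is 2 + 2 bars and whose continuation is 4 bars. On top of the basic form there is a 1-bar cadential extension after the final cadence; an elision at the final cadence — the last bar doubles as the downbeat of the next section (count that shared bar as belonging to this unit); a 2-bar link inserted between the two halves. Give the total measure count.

Basic sentence: 2 + 2 + 4 = 8 bars.
8 (basic form) + 1 (cadential extension) + 2 (link) = 11.
The elision shares a bar with the next section but does not change this unit's count.

11 measures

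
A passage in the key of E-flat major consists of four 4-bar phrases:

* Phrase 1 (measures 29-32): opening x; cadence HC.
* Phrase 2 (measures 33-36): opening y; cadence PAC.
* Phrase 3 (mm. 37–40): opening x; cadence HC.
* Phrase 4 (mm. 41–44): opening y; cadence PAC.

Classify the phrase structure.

The cadence pattern HC–PAC–HC–PAC is weak–strong twice, and phrases 3–4 restate phrases 1–2: a period heard twice, not a double period (which would end weakly at phrase 2).

repeated period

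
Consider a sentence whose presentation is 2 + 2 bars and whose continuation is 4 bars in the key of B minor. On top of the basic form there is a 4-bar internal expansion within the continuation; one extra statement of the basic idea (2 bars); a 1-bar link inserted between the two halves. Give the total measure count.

Basic sentence: 2 + 2 + 4 = 8 bars.
8 (basic form) + 4 (internal expansion) + 2 (extra statement) + 1 (link) = 15.

15 measures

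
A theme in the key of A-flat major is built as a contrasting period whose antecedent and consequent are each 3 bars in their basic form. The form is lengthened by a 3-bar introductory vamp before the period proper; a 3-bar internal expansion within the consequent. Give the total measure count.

12 measures

Basic contrasting period: 3 + 3 = 6 bars.
6 (basic form) + 3 (introduction) + 3 (internal expansion) = 12.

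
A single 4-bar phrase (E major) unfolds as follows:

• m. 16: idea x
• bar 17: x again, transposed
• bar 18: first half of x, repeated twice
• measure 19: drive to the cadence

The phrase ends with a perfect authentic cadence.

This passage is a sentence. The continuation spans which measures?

measures 18–19

After the presentation (mm. 16-17), the continuation covers the fragmentation through the cadence: mm. 18–19.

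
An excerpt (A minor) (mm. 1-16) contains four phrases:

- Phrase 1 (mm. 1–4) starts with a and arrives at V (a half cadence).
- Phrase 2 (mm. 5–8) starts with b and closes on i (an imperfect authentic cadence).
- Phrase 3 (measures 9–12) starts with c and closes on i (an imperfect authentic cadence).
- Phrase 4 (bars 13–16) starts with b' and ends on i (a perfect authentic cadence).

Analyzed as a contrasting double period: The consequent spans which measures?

In a double period the four phrases pair into a large antecedent (phrases 1–2, ending imperfect authentic cadence) and a large consequent (phrases 3–4, ending perfect authentic cadence). The consequent spans measures 9-16.

measures 9–16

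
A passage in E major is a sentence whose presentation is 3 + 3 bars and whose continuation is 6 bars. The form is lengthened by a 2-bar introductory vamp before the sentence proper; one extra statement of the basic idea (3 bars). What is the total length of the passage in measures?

17 measures

Basic sentence: 3 + 3 + 6 = 12 bars.
12 (basic form) + 2 (introduction) + 3 (extra statement) = 17.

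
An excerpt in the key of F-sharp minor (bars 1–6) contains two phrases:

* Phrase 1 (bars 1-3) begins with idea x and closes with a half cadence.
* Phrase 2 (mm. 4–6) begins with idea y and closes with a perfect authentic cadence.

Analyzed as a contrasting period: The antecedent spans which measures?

measures 1–3

The antecedent is the phrase ending with the weaker cadence (half cadence, phrase 1) and the consequent the one ending more conclusively (perfect authentic cadence, phrase 2); the antecedent is mm. 1–3.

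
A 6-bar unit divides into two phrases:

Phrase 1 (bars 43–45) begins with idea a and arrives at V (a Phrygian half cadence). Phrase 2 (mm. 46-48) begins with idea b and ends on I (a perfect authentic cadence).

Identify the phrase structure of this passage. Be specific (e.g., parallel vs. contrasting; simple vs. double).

contrasting period

Phrase 1 ends with a Phrygian half cadence (weaker) and phrase 2 with a perfect authentic cadence (stronger): antecedent + consequent = a period.
The two phrases open with different material (a / b), so the period is contrasting.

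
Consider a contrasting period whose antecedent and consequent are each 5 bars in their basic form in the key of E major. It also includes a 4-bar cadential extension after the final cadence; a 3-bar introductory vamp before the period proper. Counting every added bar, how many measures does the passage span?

Basic contrasting period: 5 + 5 = 10 bars.
10 (basic form) + 4 (cadential extension) + 3 (introduction) = 17.

17 measures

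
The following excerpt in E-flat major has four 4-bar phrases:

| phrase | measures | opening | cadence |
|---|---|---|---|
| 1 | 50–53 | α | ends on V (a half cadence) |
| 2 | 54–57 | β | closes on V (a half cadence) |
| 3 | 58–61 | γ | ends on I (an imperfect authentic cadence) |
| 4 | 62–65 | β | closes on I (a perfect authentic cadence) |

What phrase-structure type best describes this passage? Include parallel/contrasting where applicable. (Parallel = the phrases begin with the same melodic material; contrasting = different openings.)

contrasting double period

Four phrases in two halves: the first half (mm. 50–57) ends with a half cadence, the second (measures 58-65) with a perfect authentic cadence — a large antecedent–consequent pair, i.e. a double period.
Phrase 3 begins with different material from phrase 1, making it contrasting.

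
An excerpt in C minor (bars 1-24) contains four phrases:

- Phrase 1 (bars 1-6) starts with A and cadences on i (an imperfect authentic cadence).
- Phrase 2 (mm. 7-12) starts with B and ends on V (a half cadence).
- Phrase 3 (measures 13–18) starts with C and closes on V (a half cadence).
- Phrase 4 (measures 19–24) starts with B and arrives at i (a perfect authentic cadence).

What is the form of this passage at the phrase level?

Four phrases in two halves: the first half (bars 1–12) ends with a half cadence, the second (measures 13–24) with a perfect authentic cadence — a large antecedent–consequent pair, i.e. a double period.
Phrase 3 begins with different material from phrase 1, making it contrasting.

contrasting double period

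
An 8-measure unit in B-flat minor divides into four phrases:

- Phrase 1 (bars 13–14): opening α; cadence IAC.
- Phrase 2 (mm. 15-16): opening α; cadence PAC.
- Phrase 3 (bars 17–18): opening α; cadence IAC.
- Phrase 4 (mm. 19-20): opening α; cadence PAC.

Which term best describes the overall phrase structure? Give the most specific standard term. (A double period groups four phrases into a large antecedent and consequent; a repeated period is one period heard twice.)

The cadence pattern IAC–PAC–IAC–PAC is weak–strong twice, and phrases 3–4 restate phrases 1–2: a period heard twice, not a double period (which would end weakly at phrase 2).

repeated period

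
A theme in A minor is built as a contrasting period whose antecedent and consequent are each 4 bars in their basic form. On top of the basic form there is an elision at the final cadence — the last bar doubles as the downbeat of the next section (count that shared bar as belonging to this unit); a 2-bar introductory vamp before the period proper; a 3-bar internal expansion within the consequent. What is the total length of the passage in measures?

13 measures

Basic contrasting period: 4 + 4 = 8 bars.
8 (basic form) + 2 (introduction) + 3 (internal expansion) = 13.
The elision shares a bar with the next section but does not change this unit's count.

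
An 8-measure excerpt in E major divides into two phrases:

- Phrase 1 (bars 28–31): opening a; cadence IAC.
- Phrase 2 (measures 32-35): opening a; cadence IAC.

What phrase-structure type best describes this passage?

Both phrases have the same opening (a) and the same cadence (imperfect authentic cadence): the second is a restatement, not a consequent, so this is a repeated phrase rather than a period.

repeated phrase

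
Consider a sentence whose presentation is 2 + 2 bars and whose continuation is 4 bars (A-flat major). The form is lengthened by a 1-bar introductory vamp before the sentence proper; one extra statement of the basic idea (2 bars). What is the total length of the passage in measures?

11 measures

Basic sentence: 2 + 2 + 4 = 8 bars.
8 (basic form) + 1 (introduction) + 2 (extra statement) = 11.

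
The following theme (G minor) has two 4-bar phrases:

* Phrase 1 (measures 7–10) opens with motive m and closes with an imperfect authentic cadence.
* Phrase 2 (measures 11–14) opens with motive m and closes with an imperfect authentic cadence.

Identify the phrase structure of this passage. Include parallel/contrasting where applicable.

Both phrases have the same opening (m) and the same cadence (imperfect authentic cadence): the second is a restatement, not a consequent, so this is a repeated phrase rather than a period.

repeated phrase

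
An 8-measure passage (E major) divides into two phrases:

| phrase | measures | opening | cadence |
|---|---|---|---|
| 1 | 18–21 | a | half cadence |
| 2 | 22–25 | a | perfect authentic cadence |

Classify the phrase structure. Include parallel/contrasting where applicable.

parallel period

Phrase 1 ends with a half cadence (weaker) and phrase 2 with a perfect authentic cadence (stronger): antecedent + consequent = a period.
The two phrases open with the same material (a / a), so the period is parallel.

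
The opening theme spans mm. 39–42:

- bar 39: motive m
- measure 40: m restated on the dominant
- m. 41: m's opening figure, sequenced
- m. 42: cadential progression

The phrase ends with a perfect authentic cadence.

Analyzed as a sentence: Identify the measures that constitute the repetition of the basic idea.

The presentation of a sentence is the basic idea (bar 39) plus its repetition (measure 40); the repetition of the basic idea is therefore m. 40.

measures 40–40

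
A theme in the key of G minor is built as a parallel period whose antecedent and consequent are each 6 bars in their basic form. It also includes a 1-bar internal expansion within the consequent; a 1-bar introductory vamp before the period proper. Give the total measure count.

Basic parallel period: 6 + 6 = 12 bars.
12 (basic form) + 1 (internal expansion) + 1 (introduction) = 14.

14 measures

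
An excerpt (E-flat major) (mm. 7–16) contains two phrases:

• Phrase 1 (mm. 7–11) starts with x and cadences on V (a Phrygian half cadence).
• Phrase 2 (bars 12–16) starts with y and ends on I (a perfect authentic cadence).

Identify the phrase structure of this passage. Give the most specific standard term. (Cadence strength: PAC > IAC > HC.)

contrasting period

Phrase 1 ends with a Phrygian half cadence (weaker) and phrase 2 with a perfect authentic cadence (stronger): antecedent + consequent = a period.
The two phrases open with different material (x / y), so the period is contrasting.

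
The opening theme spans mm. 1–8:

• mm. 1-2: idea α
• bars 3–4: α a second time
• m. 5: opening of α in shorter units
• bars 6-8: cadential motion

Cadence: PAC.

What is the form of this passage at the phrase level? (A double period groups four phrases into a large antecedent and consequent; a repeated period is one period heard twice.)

sentence

Basic idea (bars 1–2) + its repetition (mm. 3-4) form the presentation; fragmentation and cadence (bars 5–8) form the continuation — the 8-bar whole is a sentence.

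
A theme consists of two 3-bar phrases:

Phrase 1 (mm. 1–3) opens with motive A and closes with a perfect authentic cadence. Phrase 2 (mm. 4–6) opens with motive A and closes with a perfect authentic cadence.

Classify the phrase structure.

repeated phrase

Both phrases have the same opening (A) and the same cadence (perfect authentic cadence): the second is a restatement, not a consequent, so this is a repeated phrase rather than a period.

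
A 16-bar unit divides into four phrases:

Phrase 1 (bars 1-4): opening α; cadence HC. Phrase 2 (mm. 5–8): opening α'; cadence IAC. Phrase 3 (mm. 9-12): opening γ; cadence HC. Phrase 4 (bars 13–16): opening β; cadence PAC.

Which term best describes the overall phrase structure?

Four phrases in two halves: the first half (measures 1–8) ends with an imperfect authentic cadence, the second (mm. 9–16) with a perfect authentic cadence — a large antecedent–consequent pair, i.e. a double period.
Phrase 3 begins with different material from phrase 1, making it contrasting.

contrasting double period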